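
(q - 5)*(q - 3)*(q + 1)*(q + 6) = q^4 - q^3 - 35*q^2 + 57*q + 90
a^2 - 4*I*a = a*(a - 4*I)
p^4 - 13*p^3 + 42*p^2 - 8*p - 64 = (p - 8)*(p - 4)*(p - 2)*(p + 1)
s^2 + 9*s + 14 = (s + 2)*(s + 7)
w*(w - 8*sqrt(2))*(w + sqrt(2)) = w^3 - 7*sqrt(2)*w^2 - 16*w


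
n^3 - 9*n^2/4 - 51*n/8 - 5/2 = (n - 4)*(n + 1/2)*(n + 5/4)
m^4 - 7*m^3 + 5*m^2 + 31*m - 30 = (m - 5)*(m - 3)*(m - 1)*(m + 2)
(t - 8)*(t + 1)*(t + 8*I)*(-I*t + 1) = -I*t^4 + 9*t^3 + 7*I*t^3 - 63*t^2 + 16*I*t^2 - 72*t - 56*I*t - 64*I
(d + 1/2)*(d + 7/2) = d^2 + 4*d + 7/4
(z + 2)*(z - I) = z^2 + 2*z - I*z - 2*I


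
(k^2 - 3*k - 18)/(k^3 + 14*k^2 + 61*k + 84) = (k - 6)/(k^2 + 11*k + 28)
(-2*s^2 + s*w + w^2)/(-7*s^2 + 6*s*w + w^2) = (2*s + w)/(7*s + w)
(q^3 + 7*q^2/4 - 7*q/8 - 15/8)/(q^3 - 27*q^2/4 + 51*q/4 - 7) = (8*q^2 + 22*q + 15)/(2*(4*q^2 - 23*q + 28))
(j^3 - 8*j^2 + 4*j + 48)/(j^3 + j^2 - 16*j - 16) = (j^2 - 4*j - 12)/(j^2 + 5*j + 4)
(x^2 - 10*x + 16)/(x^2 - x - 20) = (-x^2 + 10*x - 16)/(-x^2 + x + 20)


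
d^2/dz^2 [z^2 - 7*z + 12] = 2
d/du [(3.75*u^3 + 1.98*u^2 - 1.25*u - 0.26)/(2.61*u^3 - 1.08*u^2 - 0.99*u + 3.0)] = (-3.5527136788005e-15*u^5 - 9.2178*u^4 - 0.899999999999998*u^3 + 32.4756*u^2 + 11.3184*u - 4.0074)/(6.8121*u^6 - 5.6376*u^5 - 4.0014*u^4 + 17.7984*u^3 - 5.4999*u^2 - 5.94*u + 9.0)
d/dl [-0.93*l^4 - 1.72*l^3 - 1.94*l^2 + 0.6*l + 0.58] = -3.72*l^3 - 5.16*l^2 - 3.88*l + 0.6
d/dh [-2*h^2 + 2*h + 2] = 2 - 4*h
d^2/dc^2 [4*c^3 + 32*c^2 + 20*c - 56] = 24*c + 64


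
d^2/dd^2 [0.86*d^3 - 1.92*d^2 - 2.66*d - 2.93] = 5.16*d - 3.84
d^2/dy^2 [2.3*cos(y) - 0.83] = -2.3*cos(y)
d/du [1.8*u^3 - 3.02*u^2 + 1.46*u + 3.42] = 5.4*u^2 - 6.04*u + 1.46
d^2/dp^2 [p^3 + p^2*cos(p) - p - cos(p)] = -p^2*cos(p) - 4*p*sin(p) + 6*p + 3*cos(p)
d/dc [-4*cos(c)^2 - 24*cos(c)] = 8*(cos(c) + 3)*sin(c)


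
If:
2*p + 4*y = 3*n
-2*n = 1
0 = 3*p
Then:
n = -1/2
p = 0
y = -3/8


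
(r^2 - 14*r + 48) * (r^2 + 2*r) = r^4 - 12*r^3 + 20*r^2 + 96*r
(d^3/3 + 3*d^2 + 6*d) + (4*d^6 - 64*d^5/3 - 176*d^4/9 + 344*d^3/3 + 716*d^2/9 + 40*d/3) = 4*d^6 - 64*d^5/3 - 176*d^4/9 + 115*d^3 + 743*d^2/9 + 58*d/3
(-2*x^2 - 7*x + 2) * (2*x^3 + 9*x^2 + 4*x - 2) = -4*x^5 - 32*x^4 - 67*x^3 - 6*x^2 + 22*x - 4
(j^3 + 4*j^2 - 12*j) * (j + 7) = j^4 + 11*j^3 + 16*j^2 - 84*j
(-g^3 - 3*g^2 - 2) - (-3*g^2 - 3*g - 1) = -g^3 + 3*g - 1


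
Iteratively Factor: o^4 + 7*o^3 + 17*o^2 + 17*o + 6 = (o + 1)*(o^3 + 6*o^2 + 11*o + 6) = (o + 1)*(o + 2)*(o^2 + 4*o + 3) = (o + 1)^2*(o + 2)*(o + 3)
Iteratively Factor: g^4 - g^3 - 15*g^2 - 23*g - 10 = (g + 1)*(g^3 - 2*g^2 - 13*g - 10) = (g + 1)*(g + 2)*(g^2 - 4*g - 5) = (g + 1)^2*(g + 2)*(g - 5)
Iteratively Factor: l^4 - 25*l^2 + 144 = (l - 4)*(l^3 + 4*l^2 - 9*l - 36) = (l - 4)*(l + 4)*(l^2 - 9) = (l - 4)*(l - 3)*(l + 4)*(l + 3)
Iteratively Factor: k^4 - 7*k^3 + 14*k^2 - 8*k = (k - 2)*(k^3 - 5*k^2 + 4*k) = (k - 4)*(k - 2)*(k^2 - k) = k*(k - 4)*(k - 2)*(k - 1)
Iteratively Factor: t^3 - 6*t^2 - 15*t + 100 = (t - 5)*(t^2 - t - 20) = (t - 5)*(t + 4)*(t - 5)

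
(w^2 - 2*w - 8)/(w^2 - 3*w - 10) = (w - 4)/(w - 5)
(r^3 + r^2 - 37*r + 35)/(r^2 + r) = (r^3 + r^2 - 37*r + 35)/(r*(r + 1))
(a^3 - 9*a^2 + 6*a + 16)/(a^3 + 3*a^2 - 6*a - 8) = (a - 8)/(a + 4)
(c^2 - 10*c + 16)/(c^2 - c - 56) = (c - 2)/(c + 7)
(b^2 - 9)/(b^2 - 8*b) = (b^2 - 9)/(b*(b - 8))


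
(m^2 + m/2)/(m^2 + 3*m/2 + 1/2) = m/(m + 1)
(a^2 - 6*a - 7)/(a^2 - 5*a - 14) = (a + 1)/(a + 2)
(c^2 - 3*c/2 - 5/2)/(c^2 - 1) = (c - 5/2)/(c - 1)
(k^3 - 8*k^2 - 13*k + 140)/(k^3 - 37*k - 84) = (k - 5)/(k + 3)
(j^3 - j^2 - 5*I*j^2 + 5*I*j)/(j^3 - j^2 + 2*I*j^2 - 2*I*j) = (j - 5*I)/(j + 2*I)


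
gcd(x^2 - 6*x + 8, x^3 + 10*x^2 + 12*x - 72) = x - 2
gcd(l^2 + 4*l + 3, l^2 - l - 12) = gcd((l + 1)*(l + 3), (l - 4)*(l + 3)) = l + 3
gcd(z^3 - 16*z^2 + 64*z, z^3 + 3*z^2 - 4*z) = z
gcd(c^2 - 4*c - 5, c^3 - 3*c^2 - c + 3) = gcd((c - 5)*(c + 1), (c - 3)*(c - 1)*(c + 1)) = c + 1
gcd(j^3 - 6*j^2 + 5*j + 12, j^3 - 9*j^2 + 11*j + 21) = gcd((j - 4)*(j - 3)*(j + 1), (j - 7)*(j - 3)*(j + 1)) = j^2 - 2*j - 3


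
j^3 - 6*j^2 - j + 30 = (j - 5)*(j - 3)*(j + 2)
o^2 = o^2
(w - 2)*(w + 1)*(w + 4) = w^3 + 3*w^2 - 6*w - 8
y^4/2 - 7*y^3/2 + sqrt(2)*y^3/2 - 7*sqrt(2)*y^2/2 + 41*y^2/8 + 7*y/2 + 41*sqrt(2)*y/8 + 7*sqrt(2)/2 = (y/2 + sqrt(2)/2)*(y - 4)*(y - 7/2)*(y + 1/2)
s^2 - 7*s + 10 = (s - 5)*(s - 2)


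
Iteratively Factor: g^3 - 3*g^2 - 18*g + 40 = (g - 2)*(g^2 - g - 20) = (g - 2)*(g + 4)*(g - 5)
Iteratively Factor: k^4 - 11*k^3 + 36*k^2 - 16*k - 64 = (k - 4)*(k^3 - 7*k^2 + 8*k + 16) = (k - 4)^2*(k^2 - 3*k - 4) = (k - 4)^3*(k + 1)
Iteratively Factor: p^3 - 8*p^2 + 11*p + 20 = (p + 1)*(p^2 - 9*p + 20) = (p - 5)*(p + 1)*(p - 4)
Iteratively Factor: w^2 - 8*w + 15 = (w - 5)*(w - 3)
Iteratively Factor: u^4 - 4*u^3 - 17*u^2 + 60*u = (u - 3)*(u^3 - u^2 - 20*u) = (u - 3)*(u + 4)*(u^2 - 5*u) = (u - 5)*(u - 3)*(u + 4)*(u)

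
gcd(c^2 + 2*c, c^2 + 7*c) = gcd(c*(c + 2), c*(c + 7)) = c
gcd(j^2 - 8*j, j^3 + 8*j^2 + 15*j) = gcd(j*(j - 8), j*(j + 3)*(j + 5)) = j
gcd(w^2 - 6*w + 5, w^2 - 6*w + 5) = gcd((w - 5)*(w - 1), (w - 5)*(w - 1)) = w^2 - 6*w + 5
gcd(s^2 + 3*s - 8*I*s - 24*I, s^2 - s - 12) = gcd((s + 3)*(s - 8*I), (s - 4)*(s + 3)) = s + 3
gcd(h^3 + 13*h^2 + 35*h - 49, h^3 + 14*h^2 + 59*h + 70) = h + 7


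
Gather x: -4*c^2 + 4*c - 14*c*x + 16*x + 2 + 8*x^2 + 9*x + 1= -4*c^2 + 4*c + 8*x^2 + x*(25 - 14*c) + 3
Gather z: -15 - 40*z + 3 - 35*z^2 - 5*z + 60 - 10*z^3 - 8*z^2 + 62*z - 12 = -10*z^3 - 43*z^2 + 17*z + 36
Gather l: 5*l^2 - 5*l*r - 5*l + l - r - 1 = 5*l^2 + l*(-5*r - 4) - r - 1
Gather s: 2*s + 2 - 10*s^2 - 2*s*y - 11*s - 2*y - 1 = -10*s^2 + s*(-2*y - 9) - 2*y + 1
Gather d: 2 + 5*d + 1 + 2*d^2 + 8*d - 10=2*d^2 + 13*d - 7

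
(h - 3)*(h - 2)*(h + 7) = h^3 + 2*h^2 - 29*h + 42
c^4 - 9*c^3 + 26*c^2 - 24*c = c*(c - 4)*(c - 3)*(c - 2)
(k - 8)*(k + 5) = k^2 - 3*k - 40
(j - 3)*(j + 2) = j^2 - j - 6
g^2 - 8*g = g*(g - 8)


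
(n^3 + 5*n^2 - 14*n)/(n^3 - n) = (n^2 + 5*n - 14)/(n^2 - 1)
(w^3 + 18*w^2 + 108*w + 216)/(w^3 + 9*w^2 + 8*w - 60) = (w^2 + 12*w + 36)/(w^2 + 3*w - 10)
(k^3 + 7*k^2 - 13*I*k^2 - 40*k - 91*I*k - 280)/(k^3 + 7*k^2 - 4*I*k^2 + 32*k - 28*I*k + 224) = (k - 5*I)/(k + 4*I)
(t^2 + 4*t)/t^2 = (t + 4)/t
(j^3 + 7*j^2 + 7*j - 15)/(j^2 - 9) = (j^2 + 4*j - 5)/(j - 3)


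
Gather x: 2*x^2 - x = 2*x^2 - x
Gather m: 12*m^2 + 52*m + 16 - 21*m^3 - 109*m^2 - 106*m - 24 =-21*m^3 - 97*m^2 - 54*m - 8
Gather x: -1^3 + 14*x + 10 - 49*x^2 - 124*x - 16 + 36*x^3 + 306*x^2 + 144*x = 36*x^3 + 257*x^2 + 34*x - 7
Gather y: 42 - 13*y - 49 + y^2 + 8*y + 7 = y^2 - 5*y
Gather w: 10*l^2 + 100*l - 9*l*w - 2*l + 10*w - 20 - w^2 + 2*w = 10*l^2 + 98*l - w^2 + w*(12 - 9*l) - 20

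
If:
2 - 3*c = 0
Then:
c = 2/3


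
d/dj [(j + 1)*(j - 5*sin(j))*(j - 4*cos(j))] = (j + 1)*(j - 5*sin(j))*(4*sin(j) + 1) - (j + 1)*(j - 4*cos(j))*(5*cos(j) - 1) + (j - 5*sin(j))*(j - 4*cos(j))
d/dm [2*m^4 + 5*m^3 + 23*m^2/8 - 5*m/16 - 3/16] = 8*m^3 + 15*m^2 + 23*m/4 - 5/16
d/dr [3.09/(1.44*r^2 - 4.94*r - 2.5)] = (15.2646 - 8.8992*r)/(-1.44*r^2 + 4.94*r + 2.5)^2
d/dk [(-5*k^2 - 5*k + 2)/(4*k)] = -5/4 - 1/(2*k^2)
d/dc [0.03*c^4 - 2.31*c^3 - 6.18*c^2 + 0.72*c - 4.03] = 0.12*c^3 - 6.93*c^2 - 12.36*c + 0.72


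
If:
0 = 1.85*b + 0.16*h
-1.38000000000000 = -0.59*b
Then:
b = 2.34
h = -27.04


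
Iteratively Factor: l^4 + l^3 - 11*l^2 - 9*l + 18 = (l - 3)*(l^3 + 4*l^2 + l - 6) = (l - 3)*(l + 2)*(l^2 + 2*l - 3) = (l - 3)*(l + 2)*(l + 3)*(l - 1)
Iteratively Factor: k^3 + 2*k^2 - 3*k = (k - 1)*(k^2 + 3*k) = k*(k - 1)*(k + 3)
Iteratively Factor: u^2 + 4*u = (u)*(u + 4)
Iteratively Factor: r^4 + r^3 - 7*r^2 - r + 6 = (r + 3)*(r^3 - 2*r^2 - r + 2) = (r - 1)*(r + 3)*(r^2 - r - 2) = (r - 1)*(r + 1)*(r + 3)*(r - 2)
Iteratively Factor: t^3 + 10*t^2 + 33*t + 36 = (t + 3)*(t^2 + 7*t + 12) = (t + 3)*(t + 4)*(t + 3)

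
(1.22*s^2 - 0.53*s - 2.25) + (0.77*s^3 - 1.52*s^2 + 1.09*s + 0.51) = 0.77*s^3 - 0.3*s^2 + 0.56*s - 1.74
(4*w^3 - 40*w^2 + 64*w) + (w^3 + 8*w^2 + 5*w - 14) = 5*w^3 - 32*w^2 + 69*w - 14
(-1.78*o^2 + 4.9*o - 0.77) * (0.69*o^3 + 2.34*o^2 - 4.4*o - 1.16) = -1.2282*o^5 - 0.7842*o^4 + 18.7667*o^3 - 21.297*o^2 - 2.296*o + 0.8932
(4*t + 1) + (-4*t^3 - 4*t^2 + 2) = -4*t^3 - 4*t^2 + 4*t + 3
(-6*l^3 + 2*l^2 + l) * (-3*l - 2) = 18*l^4 + 6*l^3 - 7*l^2 - 2*l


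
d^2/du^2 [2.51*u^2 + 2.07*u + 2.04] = 5.02000000000000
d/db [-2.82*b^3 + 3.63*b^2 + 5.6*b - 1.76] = -8.46*b^2 + 7.26*b + 5.6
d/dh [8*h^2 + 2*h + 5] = 16*h + 2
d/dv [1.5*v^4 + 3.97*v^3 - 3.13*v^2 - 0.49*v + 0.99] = 6.0*v^3 + 11.91*v^2 - 6.26*v - 0.49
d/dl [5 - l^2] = -2*l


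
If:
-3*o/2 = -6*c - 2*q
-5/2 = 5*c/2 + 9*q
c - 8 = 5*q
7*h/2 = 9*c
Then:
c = 119/43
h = 306/43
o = 416/43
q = -45/43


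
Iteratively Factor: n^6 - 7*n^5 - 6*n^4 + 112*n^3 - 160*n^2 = (n - 5)*(n^5 - 2*n^4 - 16*n^3 + 32*n^2) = n*(n - 5)*(n^4 - 2*n^3 - 16*n^2 + 32*n) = n*(n - 5)*(n - 4)*(n^3 + 2*n^2 - 8*n) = n*(n - 5)*(n - 4)*(n + 4)*(n^2 - 2*n) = n^2*(n - 5)*(n - 4)*(n + 4)*(n - 2)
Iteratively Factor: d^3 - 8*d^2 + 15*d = (d - 3)*(d^2 - 5*d) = d*(d - 3)*(d - 5)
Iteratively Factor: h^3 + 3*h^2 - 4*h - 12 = (h + 2)*(h^2 + h - 6) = (h + 2)*(h + 3)*(h - 2)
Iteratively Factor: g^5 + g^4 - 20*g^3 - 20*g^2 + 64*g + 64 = (g - 2)*(g^4 + 3*g^3 - 14*g^2 - 48*g - 32) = (g - 2)*(g + 2)*(g^3 + g^2 - 16*g - 16) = (g - 2)*(g + 1)*(g + 2)*(g^2 - 16) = (g - 4)*(g - 2)*(g + 1)*(g + 2)*(g + 4)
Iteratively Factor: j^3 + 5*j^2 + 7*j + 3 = (j + 1)*(j^2 + 4*j + 3) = (j + 1)*(j + 3)*(j + 1)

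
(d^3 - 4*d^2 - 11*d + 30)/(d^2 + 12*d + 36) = (d^3 - 4*d^2 - 11*d + 30)/(d^2 + 12*d + 36)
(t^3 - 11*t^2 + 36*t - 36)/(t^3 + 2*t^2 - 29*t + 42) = (t - 6)/(t + 7)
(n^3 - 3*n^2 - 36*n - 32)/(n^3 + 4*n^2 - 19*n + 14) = (n^3 - 3*n^2 - 36*n - 32)/(n^3 + 4*n^2 - 19*n + 14)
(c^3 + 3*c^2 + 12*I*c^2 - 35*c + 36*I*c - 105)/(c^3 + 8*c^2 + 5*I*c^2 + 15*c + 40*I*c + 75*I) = (c + 7*I)/(c + 5)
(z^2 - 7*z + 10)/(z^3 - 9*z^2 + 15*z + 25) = (z - 2)/(z^2 - 4*z - 5)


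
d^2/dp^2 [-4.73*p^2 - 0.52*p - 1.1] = -9.46000000000000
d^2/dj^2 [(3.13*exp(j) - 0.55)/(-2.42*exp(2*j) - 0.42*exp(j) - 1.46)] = (-18.330532*exp(4*j) + 16.065412*exp(3*j) + 68.030556*exp(2*j) - 5.756704*exp(j) - 7.009168)*exp(j)/(14.172488*exp(6*j) + 7.379064*exp(5*j) + 26.931696*exp(4*j) + 8.977752*exp(3*j) + 16.248048*exp(2*j) + 2.685816*exp(j) + 3.112136)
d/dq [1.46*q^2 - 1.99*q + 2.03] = 2.92*q - 1.99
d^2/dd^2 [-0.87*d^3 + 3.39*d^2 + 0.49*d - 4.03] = 6.78 - 5.22*d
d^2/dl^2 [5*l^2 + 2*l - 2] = 10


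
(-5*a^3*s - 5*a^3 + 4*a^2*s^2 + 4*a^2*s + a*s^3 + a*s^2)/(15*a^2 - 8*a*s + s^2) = a*(-5*a^2*s - 5*a^2 + 4*a*s^2 + 4*a*s + s^3 + s^2)/(15*a^2 - 8*a*s + s^2)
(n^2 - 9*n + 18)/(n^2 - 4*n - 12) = (n - 3)/(n + 2)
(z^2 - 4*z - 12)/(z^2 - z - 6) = (z - 6)/(z - 3)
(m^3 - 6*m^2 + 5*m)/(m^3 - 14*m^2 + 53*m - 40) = m/(m - 8)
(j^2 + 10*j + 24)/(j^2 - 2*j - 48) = (j + 4)/(j - 8)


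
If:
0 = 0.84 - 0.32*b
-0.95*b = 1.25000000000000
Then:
No Solution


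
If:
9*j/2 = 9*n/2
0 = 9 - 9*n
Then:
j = 1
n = 1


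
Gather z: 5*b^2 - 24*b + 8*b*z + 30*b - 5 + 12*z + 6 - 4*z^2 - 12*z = 5*b^2 + 8*b*z + 6*b - 4*z^2 + 1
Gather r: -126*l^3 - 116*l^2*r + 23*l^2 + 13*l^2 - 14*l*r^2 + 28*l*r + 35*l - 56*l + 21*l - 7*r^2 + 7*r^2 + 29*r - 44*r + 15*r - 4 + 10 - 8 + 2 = -126*l^3 + 36*l^2 - 14*l*r^2 + r*(-116*l^2 + 28*l)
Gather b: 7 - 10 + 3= 0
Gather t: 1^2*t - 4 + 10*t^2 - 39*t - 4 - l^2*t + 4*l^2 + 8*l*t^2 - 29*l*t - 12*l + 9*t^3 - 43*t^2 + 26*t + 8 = 4*l^2 - 12*l + 9*t^3 + t^2*(8*l - 33) + t*(-l^2 - 29*l - 12)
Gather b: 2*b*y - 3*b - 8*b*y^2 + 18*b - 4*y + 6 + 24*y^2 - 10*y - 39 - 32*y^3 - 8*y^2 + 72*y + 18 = b*(-8*y^2 + 2*y + 15) - 32*y^3 + 16*y^2 + 58*y - 15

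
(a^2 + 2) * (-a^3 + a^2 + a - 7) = -a^5 + a^4 - a^3 - 5*a^2 + 2*a - 14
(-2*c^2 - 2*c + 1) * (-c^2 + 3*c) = 2*c^4 - 4*c^3 - 7*c^2 + 3*c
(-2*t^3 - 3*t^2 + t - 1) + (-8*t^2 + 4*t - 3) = -2*t^3 - 11*t^2 + 5*t - 4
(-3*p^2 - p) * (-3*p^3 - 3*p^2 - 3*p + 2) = 9*p^5 + 12*p^4 + 12*p^3 - 3*p^2 - 2*p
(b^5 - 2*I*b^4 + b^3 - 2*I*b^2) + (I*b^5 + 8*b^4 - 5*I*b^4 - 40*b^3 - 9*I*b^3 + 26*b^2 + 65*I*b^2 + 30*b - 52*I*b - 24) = b^5 + I*b^5 + 8*b^4 - 7*I*b^4 - 39*b^3 - 9*I*b^3 + 26*b^2 + 63*I*b^2 + 30*b - 52*I*b - 24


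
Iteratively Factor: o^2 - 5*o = (o)*(o - 5)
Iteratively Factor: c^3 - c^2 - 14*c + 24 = (c + 4)*(c^2 - 5*c + 6) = (c - 3)*(c + 4)*(c - 2)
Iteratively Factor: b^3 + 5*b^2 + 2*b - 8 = (b + 4)*(b^2 + b - 2) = (b - 1)*(b + 4)*(b + 2)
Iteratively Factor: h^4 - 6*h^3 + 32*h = (h)*(h^3 - 6*h^2 + 32) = h*(h - 4)*(h^2 - 2*h - 8) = h*(h - 4)^2*(h + 2)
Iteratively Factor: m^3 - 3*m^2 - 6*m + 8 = (m + 2)*(m^2 - 5*m + 4) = (m - 1)*(m + 2)*(m - 4)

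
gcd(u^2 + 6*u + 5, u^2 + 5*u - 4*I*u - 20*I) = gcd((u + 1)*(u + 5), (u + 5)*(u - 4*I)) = u + 5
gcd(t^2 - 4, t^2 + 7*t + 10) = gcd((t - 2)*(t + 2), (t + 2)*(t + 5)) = t + 2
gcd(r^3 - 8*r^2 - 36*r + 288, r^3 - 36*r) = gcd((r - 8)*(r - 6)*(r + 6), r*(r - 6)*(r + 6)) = r^2 - 36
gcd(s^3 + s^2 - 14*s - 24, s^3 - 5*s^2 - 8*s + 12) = s + 2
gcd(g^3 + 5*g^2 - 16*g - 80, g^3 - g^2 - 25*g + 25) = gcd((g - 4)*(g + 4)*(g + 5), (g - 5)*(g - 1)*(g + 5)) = g + 5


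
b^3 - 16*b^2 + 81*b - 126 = (b - 7)*(b - 6)*(b - 3)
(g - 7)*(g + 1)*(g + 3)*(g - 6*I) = g^4 - 3*g^3 - 6*I*g^3 - 25*g^2 + 18*I*g^2 - 21*g + 150*I*g + 126*I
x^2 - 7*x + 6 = (x - 6)*(x - 1)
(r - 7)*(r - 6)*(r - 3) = r^3 - 16*r^2 + 81*r - 126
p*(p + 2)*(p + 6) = p^3 + 8*p^2 + 12*p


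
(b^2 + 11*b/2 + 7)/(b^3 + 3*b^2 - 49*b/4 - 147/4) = 2*(b + 2)/(2*b^2 - b - 21)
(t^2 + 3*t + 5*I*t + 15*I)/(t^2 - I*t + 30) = (t + 3)/(t - 6*I)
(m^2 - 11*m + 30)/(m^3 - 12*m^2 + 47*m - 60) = (m - 6)/(m^2 - 7*m + 12)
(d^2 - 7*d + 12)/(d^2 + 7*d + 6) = (d^2 - 7*d + 12)/(d^2 + 7*d + 6)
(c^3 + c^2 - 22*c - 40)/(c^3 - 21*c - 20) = (c + 2)/(c + 1)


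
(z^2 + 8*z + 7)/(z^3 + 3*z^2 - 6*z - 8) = (z + 7)/(z^2 + 2*z - 8)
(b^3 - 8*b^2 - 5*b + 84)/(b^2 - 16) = (b^2 - 4*b - 21)/(b + 4)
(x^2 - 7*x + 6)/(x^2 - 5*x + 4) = (x - 6)/(x - 4)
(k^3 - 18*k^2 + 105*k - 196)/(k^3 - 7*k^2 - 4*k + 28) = (k^2 - 11*k + 28)/(k^2 - 4)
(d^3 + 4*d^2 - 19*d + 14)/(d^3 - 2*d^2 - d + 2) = (d + 7)/(d + 1)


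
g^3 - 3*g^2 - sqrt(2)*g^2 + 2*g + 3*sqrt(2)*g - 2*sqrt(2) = (g - 2)*(g - 1)*(g - sqrt(2))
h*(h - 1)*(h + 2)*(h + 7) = h^4 + 8*h^3 + 5*h^2 - 14*h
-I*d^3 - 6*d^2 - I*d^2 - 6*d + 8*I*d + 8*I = (d - 4*I)*(d - 2*I)*(-I*d - I)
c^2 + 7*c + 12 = (c + 3)*(c + 4)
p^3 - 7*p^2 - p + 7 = (p - 7)*(p - 1)*(p + 1)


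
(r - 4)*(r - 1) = r^2 - 5*r + 4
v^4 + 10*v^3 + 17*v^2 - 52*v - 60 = (v - 2)*(v + 1)*(v + 5)*(v + 6)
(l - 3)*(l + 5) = l^2 + 2*l - 15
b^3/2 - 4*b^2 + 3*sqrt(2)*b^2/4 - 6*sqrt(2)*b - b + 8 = (b/2 + sqrt(2))*(b - 8)*(b - sqrt(2)/2)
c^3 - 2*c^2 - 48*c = c*(c - 8)*(c + 6)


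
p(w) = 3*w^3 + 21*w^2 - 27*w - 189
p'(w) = 9*w^2 + 42*w - 27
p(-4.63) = 88.43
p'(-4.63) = -28.53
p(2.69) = -51.28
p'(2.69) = 151.10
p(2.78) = -37.31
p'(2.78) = 159.32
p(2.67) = -54.28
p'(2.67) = 149.30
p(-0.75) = -158.20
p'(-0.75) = -53.44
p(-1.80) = -89.86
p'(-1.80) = -73.44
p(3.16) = 30.04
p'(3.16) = 195.59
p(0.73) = -196.35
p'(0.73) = 8.46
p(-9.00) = -432.00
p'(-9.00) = 324.00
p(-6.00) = 81.00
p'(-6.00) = 45.00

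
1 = 1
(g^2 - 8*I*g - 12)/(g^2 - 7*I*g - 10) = (g - 6*I)/(g - 5*I)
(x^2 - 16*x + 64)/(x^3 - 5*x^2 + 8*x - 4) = (x^2 - 16*x + 64)/(x^3 - 5*x^2 + 8*x - 4)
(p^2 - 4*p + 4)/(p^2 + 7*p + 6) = (p^2 - 4*p + 4)/(p^2 + 7*p + 6)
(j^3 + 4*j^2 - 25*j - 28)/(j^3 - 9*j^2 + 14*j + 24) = (j + 7)/(j - 6)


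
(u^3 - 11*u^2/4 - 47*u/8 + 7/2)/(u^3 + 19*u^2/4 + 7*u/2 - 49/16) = 2*(u - 4)/(2*u + 7)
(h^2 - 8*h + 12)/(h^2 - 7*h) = (h^2 - 8*h + 12)/(h*(h - 7))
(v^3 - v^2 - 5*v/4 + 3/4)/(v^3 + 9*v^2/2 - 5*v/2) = (2*v^2 - v - 3)/(2*v*(v + 5))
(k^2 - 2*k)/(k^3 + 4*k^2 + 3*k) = (k - 2)/(k^2 + 4*k + 3)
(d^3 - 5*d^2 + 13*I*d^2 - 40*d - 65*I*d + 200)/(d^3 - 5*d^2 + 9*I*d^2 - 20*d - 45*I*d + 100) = (d + 8*I)/(d + 4*I)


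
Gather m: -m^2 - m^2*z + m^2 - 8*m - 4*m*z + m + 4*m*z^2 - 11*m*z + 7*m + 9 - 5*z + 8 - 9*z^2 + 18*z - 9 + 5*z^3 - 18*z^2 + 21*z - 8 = -m^2*z + m*(4*z^2 - 15*z) + 5*z^3 - 27*z^2 + 34*z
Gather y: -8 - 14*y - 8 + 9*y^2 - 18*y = 9*y^2 - 32*y - 16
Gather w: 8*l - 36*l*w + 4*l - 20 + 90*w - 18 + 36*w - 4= 12*l + w*(126 - 36*l) - 42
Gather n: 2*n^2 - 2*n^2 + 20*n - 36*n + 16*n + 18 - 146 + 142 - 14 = 0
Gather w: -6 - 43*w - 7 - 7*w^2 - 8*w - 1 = -7*w^2 - 51*w - 14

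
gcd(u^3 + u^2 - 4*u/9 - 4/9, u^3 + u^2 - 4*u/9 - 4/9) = u^3 + u^2 - 4*u/9 - 4/9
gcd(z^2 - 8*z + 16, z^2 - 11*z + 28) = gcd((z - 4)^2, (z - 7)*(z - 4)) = z - 4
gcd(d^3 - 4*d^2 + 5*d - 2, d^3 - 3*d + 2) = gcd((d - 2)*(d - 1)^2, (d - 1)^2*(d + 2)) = d^2 - 2*d + 1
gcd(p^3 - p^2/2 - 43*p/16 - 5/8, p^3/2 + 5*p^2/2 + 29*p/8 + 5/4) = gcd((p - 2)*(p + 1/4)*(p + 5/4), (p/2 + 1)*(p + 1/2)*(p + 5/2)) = 1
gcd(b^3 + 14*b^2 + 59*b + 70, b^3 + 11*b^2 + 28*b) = b + 7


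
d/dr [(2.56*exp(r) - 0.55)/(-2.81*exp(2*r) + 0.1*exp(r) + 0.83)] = (7.1936*exp(2*r) - 3.091*exp(r) + 2.1798)*exp(r)/(7.8961*exp(4*r) - 0.562*exp(3*r) - 4.6546*exp(2*r) + 0.166*exp(r) + 0.6889)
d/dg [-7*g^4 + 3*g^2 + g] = -28*g^3 + 6*g + 1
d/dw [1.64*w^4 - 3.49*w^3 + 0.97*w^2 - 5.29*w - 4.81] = 6.56*w^3 - 10.47*w^2 + 1.94*w - 5.29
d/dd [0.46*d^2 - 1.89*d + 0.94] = 0.92*d - 1.89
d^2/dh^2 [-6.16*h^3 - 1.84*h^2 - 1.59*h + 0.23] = -36.96*h - 3.68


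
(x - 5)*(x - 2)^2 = x^3 - 9*x^2 + 24*x - 20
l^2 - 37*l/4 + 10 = (l - 8)*(l - 5/4)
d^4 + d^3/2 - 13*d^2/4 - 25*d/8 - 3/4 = (d - 2)*(d + 1/2)^2*(d + 3/2)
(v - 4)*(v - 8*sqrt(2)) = v^2 - 8*sqrt(2)*v - 4*v + 32*sqrt(2)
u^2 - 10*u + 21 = (u - 7)*(u - 3)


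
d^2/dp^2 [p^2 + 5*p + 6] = 2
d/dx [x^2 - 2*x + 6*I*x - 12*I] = 2*x - 2 + 6*I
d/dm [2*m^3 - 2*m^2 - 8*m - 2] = 6*m^2 - 4*m - 8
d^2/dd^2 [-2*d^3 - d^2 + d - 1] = -12*d - 2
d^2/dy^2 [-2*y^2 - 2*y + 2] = -4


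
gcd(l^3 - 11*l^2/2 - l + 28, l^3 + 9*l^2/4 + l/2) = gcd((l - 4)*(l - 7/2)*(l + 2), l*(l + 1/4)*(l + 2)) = l + 2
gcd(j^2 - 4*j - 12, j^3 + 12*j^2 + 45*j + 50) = j + 2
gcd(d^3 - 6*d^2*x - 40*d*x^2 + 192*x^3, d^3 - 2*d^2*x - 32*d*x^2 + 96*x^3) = -d^2 - 2*d*x + 24*x^2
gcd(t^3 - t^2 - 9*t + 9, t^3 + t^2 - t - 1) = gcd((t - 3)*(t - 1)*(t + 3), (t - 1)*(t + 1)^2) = t - 1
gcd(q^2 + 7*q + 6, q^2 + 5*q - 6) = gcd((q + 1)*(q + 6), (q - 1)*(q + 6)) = q + 6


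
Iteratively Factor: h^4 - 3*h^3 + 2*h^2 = (h - 1)*(h^3 - 2*h^2) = h*(h - 1)*(h^2 - 2*h) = h^2*(h - 1)*(h - 2)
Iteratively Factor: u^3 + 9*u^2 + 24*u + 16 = (u + 4)*(u^2 + 5*u + 4) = (u + 4)^2*(u + 1)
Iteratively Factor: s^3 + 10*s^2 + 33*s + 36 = (s + 3)*(s^2 + 7*s + 12) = (s + 3)^2*(s + 4)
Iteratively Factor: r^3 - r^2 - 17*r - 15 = (r + 3)*(r^2 - 4*r - 5) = (r + 1)*(r + 3)*(r - 5)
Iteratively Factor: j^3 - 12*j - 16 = (j + 2)*(j^2 - 2*j - 8) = (j - 4)*(j + 2)*(j + 2)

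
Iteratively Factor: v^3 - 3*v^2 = (v)*(v^2 - 3*v) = v^2*(v - 3)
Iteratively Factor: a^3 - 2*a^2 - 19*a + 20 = (a - 1)*(a^2 - a - 20) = (a - 1)*(a + 4)*(a - 5)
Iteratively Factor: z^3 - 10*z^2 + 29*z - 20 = (z - 1)*(z^2 - 9*z + 20) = (z - 5)*(z - 1)*(z - 4)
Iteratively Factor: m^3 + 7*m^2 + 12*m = (m + 3)*(m^2 + 4*m) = m*(m + 3)*(m + 4)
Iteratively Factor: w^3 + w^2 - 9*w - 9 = (w + 3)*(w^2 - 2*w - 3) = (w - 3)*(w + 3)*(w + 1)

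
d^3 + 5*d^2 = d^2*(d + 5)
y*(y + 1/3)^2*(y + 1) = y^4 + 5*y^3/3 + 7*y^2/9 + y/9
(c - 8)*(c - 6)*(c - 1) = c^3 - 15*c^2 + 62*c - 48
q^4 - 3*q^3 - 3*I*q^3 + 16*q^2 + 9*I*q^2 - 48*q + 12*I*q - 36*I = (q - 3)*(q - 6*I)*(q + I)*(q + 2*I)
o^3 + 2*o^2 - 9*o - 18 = (o - 3)*(o + 2)*(o + 3)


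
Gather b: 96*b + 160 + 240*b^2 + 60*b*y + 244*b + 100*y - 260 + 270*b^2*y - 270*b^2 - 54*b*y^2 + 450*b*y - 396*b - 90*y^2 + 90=b^2*(270*y - 30) + b*(-54*y^2 + 510*y - 56) - 90*y^2 + 100*y - 10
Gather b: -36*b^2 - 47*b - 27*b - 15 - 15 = -36*b^2 - 74*b - 30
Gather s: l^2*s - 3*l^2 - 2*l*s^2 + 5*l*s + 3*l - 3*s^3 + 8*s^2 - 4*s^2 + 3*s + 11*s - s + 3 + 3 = -3*l^2 + 3*l - 3*s^3 + s^2*(4 - 2*l) + s*(l^2 + 5*l + 13) + 6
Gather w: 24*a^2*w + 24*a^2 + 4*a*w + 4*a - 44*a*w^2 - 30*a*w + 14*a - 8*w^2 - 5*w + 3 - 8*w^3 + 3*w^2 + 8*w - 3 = 24*a^2 + 18*a - 8*w^3 + w^2*(-44*a - 5) + w*(24*a^2 - 26*a + 3)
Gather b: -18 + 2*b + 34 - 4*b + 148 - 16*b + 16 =180 - 18*b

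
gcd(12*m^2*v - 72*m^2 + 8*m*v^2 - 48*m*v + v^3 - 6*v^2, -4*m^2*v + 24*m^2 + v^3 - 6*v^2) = 2*m*v - 12*m + v^2 - 6*v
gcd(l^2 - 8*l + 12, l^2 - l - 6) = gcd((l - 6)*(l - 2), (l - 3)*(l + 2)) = 1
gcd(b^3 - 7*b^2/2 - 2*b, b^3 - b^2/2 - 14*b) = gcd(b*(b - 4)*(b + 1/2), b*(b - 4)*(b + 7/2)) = b^2 - 4*b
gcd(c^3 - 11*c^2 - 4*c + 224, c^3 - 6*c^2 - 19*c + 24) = c - 8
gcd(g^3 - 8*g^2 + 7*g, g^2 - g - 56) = 1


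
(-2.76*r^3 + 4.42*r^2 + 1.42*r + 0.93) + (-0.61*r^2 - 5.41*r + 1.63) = -2.76*r^3 + 3.81*r^2 - 3.99*r + 2.56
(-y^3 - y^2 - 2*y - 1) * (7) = -7*y^3 - 7*y^2 - 14*y - 7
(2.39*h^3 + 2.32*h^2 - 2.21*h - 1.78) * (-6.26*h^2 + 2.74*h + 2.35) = -14.9614*h^5 - 7.9746*h^4 + 25.8079*h^3 + 10.5394*h^2 - 10.0707*h - 4.183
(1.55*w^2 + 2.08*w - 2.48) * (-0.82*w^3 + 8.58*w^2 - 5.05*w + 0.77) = -1.271*w^5 + 11.5934*w^4 + 12.0525*w^3 - 30.5889*w^2 + 14.1256*w - 1.9096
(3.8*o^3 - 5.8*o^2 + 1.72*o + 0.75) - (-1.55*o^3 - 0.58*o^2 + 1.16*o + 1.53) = 5.35*o^3 - 5.22*o^2 + 0.56*o - 0.78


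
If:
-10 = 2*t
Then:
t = -5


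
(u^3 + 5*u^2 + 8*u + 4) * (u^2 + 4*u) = u^5 + 9*u^4 + 28*u^3 + 36*u^2 + 16*u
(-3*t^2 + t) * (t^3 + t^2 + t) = -3*t^5 - 2*t^4 - 2*t^3 + t^2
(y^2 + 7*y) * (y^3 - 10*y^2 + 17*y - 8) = y^5 - 3*y^4 - 53*y^3 + 111*y^2 - 56*y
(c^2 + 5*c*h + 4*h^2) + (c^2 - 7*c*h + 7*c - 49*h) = 2*c^2 - 2*c*h + 7*c + 4*h^2 - 49*h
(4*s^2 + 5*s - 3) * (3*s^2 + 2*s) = 12*s^4 + 23*s^3 + s^2 - 6*s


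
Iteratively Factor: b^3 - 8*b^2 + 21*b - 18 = (b - 3)*(b^2 - 5*b + 6) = (b - 3)*(b - 2)*(b - 3)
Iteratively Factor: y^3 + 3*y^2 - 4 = (y + 2)*(y^2 + y - 2) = (y - 1)*(y + 2)*(y + 2)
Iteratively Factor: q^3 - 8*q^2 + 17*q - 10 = (q - 5)*(q^2 - 3*q + 2) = (q - 5)*(q - 2)*(q - 1)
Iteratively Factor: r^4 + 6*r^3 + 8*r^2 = (r + 2)*(r^3 + 4*r^2) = r*(r + 2)*(r^2 + 4*r) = r*(r + 2)*(r + 4)*(r)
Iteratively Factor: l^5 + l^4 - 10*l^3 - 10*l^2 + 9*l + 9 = (l + 1)*(l^4 - 10*l^2 + 9) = (l + 1)*(l + 3)*(l^3 - 3*l^2 - l + 3) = (l - 3)*(l + 1)*(l + 3)*(l^2 - 1) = (l - 3)*(l + 1)^2*(l + 3)*(l - 1)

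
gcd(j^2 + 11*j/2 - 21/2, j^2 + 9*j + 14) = j + 7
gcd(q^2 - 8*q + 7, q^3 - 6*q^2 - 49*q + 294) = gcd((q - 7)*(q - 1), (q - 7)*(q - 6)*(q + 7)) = q - 7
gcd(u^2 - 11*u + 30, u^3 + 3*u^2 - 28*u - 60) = u - 5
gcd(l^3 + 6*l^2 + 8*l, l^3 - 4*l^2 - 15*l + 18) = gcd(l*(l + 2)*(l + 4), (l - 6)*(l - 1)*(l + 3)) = 1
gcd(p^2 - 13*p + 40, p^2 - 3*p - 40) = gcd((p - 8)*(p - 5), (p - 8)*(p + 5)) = p - 8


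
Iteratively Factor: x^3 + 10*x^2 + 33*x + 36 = (x + 4)*(x^2 + 6*x + 9) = (x + 3)*(x + 4)*(x + 3)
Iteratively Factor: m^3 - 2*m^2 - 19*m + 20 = (m + 4)*(m^2 - 6*m + 5) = (m - 5)*(m + 4)*(m - 1)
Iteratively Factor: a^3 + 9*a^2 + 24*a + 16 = (a + 1)*(a^2 + 8*a + 16) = (a + 1)*(a + 4)*(a + 4)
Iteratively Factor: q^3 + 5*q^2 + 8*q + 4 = (q + 2)*(q^2 + 3*q + 2) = (q + 2)^2*(q + 1)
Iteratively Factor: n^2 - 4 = (n - 2)*(n + 2)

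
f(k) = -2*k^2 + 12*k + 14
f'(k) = 12 - 4*k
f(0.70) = 21.42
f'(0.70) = 9.20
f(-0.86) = 2.20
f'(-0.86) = 15.44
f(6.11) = 12.66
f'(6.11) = -12.44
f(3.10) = 31.98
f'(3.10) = -0.40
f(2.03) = 30.12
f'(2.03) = 3.88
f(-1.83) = -14.66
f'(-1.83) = 19.32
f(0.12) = 15.41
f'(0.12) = 11.52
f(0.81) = 22.41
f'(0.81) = 8.76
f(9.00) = -40.00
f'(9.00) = -24.00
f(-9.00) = -256.00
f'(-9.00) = 48.00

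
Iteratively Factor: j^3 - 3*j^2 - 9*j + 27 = (j - 3)*(j^2 - 9) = (j - 3)^2*(j + 3)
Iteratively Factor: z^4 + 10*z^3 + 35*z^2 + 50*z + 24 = (z + 3)*(z^3 + 7*z^2 + 14*z + 8) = (z + 3)*(z + 4)*(z^2 + 3*z + 2) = (z + 2)*(z + 3)*(z + 4)*(z + 1)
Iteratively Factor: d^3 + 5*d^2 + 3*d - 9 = (d - 1)*(d^2 + 6*d + 9) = (d - 1)*(d + 3)*(d + 3)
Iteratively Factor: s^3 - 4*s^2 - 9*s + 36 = (s + 3)*(s^2 - 7*s + 12) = (s - 3)*(s + 3)*(s - 4)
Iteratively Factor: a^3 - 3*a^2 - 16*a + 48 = (a - 4)*(a^2 + a - 12) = (a - 4)*(a + 4)*(a - 3)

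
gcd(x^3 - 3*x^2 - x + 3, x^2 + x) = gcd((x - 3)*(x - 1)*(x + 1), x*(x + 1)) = x + 1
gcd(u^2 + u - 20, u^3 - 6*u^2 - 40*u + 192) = u - 4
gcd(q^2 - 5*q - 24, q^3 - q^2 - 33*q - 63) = q + 3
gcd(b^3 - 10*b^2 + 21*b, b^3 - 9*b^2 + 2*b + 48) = b - 3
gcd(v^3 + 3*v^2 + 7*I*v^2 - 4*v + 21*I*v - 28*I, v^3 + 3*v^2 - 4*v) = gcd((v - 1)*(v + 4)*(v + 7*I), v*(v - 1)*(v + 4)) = v^2 + 3*v - 4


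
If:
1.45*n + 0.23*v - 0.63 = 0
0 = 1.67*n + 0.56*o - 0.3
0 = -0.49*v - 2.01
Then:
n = 1.09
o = -2.70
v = -4.10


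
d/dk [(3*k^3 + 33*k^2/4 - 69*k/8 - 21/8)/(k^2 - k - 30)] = 3*(8*k^4 - 16*k^3 - 719*k^2 - 1306*k + 683)/(8*(k^4 - 2*k^3 - 59*k^2 + 60*k + 900))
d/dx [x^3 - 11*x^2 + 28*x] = 3*x^2 - 22*x + 28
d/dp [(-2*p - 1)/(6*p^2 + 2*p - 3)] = 4*(3*p^2 + 3*p + 2)/(36*p^4 + 24*p^3 - 32*p^2 - 12*p + 9)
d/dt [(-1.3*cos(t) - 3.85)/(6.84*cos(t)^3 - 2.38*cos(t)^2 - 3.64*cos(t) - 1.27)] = (-17.784*cos(t)^3 - 75.908*cos(t)^2 + 18.326*cos(t) + 12.363)*sin(t)/(46.7856*cos(t)^6 - 32.5584*cos(t)^5 - 44.1308*cos(t)^4 - 0.0472000000000001*cos(t)^3 + 19.2948*cos(t)^2 + 9.2456*cos(t) + 1.6129)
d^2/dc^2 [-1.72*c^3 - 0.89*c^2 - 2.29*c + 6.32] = -10.32*c - 1.78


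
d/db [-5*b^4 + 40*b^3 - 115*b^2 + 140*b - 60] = -20*b^3 + 120*b^2 - 230*b + 140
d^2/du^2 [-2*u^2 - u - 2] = -4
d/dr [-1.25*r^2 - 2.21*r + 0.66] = -2.5*r - 2.21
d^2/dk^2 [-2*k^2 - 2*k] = -4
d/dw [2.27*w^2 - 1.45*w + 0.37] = 4.54*w - 1.45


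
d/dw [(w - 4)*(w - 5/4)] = 2*w - 21/4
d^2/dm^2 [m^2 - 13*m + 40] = 2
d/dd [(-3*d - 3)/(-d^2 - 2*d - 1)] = -3/(d^2 + 2*d + 1)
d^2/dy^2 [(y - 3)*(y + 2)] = 2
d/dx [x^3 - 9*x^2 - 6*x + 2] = 3*x^2 - 18*x - 6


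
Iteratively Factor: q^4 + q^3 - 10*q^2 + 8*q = (q - 1)*(q^3 + 2*q^2 - 8*q) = (q - 1)*(q + 4)*(q^2 - 2*q) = q*(q - 1)*(q + 4)*(q - 2)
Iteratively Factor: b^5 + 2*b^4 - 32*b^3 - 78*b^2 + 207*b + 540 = (b + 4)*(b^4 - 2*b^3 - 24*b^2 + 18*b + 135) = (b - 3)*(b + 4)*(b^3 + b^2 - 21*b - 45) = (b - 3)*(b + 3)*(b + 4)*(b^2 - 2*b - 15) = (b - 3)*(b + 3)^2*(b + 4)*(b - 5)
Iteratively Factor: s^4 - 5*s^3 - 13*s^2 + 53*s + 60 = (s - 4)*(s^3 - s^2 - 17*s - 15) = (s - 4)*(s + 3)*(s^2 - 4*s - 5) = (s - 5)*(s - 4)*(s + 3)*(s + 1)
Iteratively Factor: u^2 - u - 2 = (u + 1)*(u - 2)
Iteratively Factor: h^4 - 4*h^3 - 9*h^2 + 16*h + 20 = (h + 1)*(h^3 - 5*h^2 - 4*h + 20) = (h - 2)*(h + 1)*(h^2 - 3*h - 10) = (h - 5)*(h - 2)*(h + 1)*(h + 2)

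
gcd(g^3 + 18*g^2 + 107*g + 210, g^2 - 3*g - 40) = g + 5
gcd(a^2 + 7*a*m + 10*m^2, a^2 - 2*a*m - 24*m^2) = 1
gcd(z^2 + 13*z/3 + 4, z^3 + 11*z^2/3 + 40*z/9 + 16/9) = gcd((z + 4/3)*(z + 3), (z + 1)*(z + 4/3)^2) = z + 4/3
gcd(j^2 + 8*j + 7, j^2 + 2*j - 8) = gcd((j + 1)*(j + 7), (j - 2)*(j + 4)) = 1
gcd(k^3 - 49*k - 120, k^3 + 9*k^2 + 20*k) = k + 5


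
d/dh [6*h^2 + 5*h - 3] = 12*h + 5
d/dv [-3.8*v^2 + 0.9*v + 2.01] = 0.9 - 7.6*v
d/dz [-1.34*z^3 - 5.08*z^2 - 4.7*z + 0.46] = -4.02*z^2 - 10.16*z - 4.7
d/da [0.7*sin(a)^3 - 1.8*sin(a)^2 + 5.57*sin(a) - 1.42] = (2.1*sin(a)^2 - 3.6*sin(a) + 5.57)*cos(a)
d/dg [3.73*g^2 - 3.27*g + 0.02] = 7.46*g - 3.27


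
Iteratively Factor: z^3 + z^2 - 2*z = (z + 2)*(z^2 - z) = z*(z + 2)*(z - 1)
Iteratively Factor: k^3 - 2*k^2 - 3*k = (k - 3)*(k^2 + k) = k*(k - 3)*(k + 1)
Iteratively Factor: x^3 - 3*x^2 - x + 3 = (x - 3)*(x^2 - 1) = (x - 3)*(x + 1)*(x - 1)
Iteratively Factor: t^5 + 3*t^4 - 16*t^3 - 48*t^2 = (t - 4)*(t^4 + 7*t^3 + 12*t^2) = t*(t - 4)*(t^3 + 7*t^2 + 12*t) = t*(t - 4)*(t + 3)*(t^2 + 4*t) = t^2*(t - 4)*(t + 3)*(t + 4)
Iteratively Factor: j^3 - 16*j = (j - 4)*(j^2 + 4*j) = (j - 4)*(j + 4)*(j)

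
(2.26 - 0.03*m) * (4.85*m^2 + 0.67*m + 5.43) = -0.1455*m^3 + 10.9409*m^2 + 1.3513*m + 12.2718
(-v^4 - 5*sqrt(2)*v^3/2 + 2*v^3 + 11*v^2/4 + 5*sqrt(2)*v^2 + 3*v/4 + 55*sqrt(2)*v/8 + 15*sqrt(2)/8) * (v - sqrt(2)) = -v^5 - 3*sqrt(2)*v^4/2 + 2*v^4 + 3*sqrt(2)*v^3 + 31*v^3/4 - 37*v^2/4 + 33*sqrt(2)*v^2/8 - 55*v/4 + 9*sqrt(2)*v/8 - 15/4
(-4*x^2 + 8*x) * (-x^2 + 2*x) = 4*x^4 - 16*x^3 + 16*x^2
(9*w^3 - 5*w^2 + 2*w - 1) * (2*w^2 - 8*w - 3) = 18*w^5 - 82*w^4 + 17*w^3 - 3*w^2 + 2*w + 3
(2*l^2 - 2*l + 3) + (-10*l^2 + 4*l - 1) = -8*l^2 + 2*l + 2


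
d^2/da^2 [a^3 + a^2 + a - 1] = 6*a + 2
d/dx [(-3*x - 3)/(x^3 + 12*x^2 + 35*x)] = 3*(2*x^3 + 15*x^2 + 24*x + 35)/(x^2*(x^4 + 24*x^3 + 214*x^2 + 840*x + 1225))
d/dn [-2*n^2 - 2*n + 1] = -4*n - 2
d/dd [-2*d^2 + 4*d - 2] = 4 - 4*d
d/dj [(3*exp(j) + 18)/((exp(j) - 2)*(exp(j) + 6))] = -3*exp(j)/(exp(2*j) - 4*exp(j) + 4)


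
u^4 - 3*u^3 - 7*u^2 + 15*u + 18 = (u - 3)^2*(u + 1)*(u + 2)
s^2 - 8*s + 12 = (s - 6)*(s - 2)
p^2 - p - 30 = (p - 6)*(p + 5)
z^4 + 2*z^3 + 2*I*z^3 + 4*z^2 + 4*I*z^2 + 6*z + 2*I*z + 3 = (z + 1)^2*(z - I)*(z + 3*I)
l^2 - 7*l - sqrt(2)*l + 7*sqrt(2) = (l - 7)*(l - sqrt(2))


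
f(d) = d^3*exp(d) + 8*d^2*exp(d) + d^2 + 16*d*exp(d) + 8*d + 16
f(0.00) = 16.00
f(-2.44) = 1.92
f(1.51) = 237.88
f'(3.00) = 4794.36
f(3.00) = 3001.57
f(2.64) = 1675.18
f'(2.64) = 2753.50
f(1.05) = 102.02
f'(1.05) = 189.80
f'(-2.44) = 2.15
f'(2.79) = 3475.30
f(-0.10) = 13.83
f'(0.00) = 24.00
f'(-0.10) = 19.48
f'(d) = d^3*exp(d) + 11*d^2*exp(d) + 32*d*exp(d) + 2*d + 16*exp(d) + 8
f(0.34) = 27.83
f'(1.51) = 431.30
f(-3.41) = 0.31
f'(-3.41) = 1.02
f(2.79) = 2140.34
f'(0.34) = 48.29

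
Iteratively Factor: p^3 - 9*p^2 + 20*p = (p - 5)*(p^2 - 4*p) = p*(p - 5)*(p - 4)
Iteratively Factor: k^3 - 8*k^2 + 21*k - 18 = (k - 2)*(k^2 - 6*k + 9) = (k - 3)*(k - 2)*(k - 3)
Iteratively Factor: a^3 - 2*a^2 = (a - 2)*(a^2) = a*(a - 2)*(a)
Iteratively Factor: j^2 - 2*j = (j)*(j - 2)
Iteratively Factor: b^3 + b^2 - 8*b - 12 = (b + 2)*(b^2 - b - 6) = (b - 3)*(b + 2)*(b + 2)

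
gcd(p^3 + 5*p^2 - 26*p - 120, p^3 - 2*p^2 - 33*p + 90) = p^2 + p - 30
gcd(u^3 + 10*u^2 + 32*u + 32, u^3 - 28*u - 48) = u^2 + 6*u + 8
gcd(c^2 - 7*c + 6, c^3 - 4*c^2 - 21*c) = 1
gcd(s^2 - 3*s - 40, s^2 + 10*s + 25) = s + 5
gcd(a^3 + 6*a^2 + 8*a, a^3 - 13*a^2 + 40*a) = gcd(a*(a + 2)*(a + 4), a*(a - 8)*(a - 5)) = a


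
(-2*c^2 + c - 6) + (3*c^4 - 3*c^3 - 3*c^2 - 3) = 3*c^4 - 3*c^3 - 5*c^2 + c - 9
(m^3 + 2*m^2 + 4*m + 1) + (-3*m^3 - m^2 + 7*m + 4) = -2*m^3 + m^2 + 11*m + 5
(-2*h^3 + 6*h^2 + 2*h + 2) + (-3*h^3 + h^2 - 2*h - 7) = -5*h^3 + 7*h^2 - 5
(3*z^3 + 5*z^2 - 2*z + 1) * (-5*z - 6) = -15*z^4 - 43*z^3 - 20*z^2 + 7*z - 6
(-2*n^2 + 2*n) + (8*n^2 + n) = 6*n^2 + 3*n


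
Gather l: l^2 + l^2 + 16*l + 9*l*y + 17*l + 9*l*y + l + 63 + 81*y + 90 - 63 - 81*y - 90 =2*l^2 + l*(18*y + 34)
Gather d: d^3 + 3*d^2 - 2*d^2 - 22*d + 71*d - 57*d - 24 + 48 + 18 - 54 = d^3 + d^2 - 8*d - 12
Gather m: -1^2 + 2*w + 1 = 2*w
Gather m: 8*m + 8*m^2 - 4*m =8*m^2 + 4*m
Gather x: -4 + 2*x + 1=2*x - 3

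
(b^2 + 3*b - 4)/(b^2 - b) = (b + 4)/b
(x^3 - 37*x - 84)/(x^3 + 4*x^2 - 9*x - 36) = (x - 7)/(x - 3)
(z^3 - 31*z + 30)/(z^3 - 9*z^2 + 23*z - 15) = (z + 6)/(z - 3)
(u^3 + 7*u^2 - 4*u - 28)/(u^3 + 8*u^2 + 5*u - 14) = (u - 2)/(u - 1)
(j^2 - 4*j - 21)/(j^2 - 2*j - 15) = (j - 7)/(j - 5)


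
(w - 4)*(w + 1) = w^2 - 3*w - 4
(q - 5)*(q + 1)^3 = q^4 - 2*q^3 - 12*q^2 - 14*q - 5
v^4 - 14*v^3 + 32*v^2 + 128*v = v*(v - 8)^2*(v + 2)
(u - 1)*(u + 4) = u^2 + 3*u - 4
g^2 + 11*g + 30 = (g + 5)*(g + 6)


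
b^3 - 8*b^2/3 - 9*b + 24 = (b - 3)*(b - 8/3)*(b + 3)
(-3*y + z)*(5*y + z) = -15*y^2 + 2*y*z + z^2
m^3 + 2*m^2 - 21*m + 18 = (m - 3)*(m - 1)*(m + 6)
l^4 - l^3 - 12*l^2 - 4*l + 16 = (l - 4)*(l - 1)*(l + 2)^2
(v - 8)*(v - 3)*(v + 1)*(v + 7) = v^4 - 3*v^3 - 57*v^2 + 115*v + 168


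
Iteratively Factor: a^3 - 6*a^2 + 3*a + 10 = (a - 2)*(a^2 - 4*a - 5) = (a - 5)*(a - 2)*(a + 1)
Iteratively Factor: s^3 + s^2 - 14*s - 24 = (s + 2)*(s^2 - s - 12) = (s + 2)*(s + 3)*(s - 4)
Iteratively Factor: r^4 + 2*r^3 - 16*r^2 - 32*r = (r + 2)*(r^3 - 16*r) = (r - 4)*(r + 2)*(r^2 + 4*r) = r*(r - 4)*(r + 2)*(r + 4)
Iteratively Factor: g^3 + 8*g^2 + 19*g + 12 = (g + 4)*(g^2 + 4*g + 3) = (g + 1)*(g + 4)*(g + 3)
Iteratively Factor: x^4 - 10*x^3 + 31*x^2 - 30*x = (x - 3)*(x^3 - 7*x^2 + 10*x) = (x - 5)*(x - 3)*(x^2 - 2*x) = (x - 5)*(x - 3)*(x - 2)*(x)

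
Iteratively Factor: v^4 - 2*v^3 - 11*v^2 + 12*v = (v)*(v^3 - 2*v^2 - 11*v + 12) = v*(v - 4)*(v^2 + 2*v - 3) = v*(v - 4)*(v - 1)*(v + 3)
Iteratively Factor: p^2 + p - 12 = (p + 4)*(p - 3)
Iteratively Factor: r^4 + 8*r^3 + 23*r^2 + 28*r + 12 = (r + 3)*(r^3 + 5*r^2 + 8*r + 4) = (r + 1)*(r + 3)*(r^2 + 4*r + 4) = (r + 1)*(r + 2)*(r + 3)*(r + 2)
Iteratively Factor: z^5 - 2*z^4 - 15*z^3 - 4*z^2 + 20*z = (z)*(z^4 - 2*z^3 - 15*z^2 - 4*z + 20) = z*(z + 2)*(z^3 - 4*z^2 - 7*z + 10) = z*(z - 5)*(z + 2)*(z^2 + z - 2) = z*(z - 5)*(z - 1)*(z + 2)*(z + 2)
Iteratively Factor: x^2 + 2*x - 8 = (x + 4)*(x - 2)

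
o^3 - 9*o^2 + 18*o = o*(o - 6)*(o - 3)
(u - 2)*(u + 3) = u^2 + u - 6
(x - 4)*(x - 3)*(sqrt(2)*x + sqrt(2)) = sqrt(2)*x^3 - 6*sqrt(2)*x^2 + 5*sqrt(2)*x + 12*sqrt(2)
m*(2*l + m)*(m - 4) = 2*l*m^2 - 8*l*m + m^3 - 4*m^2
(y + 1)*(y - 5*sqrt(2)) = y^2 - 5*sqrt(2)*y + y - 5*sqrt(2)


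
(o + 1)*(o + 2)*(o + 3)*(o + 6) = o^4 + 12*o^3 + 47*o^2 + 72*o + 36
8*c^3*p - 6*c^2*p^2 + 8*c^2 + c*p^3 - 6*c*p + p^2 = (-4*c + p)*(-2*c + p)*(c*p + 1)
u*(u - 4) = u^2 - 4*u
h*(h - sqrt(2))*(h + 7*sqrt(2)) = h^3 + 6*sqrt(2)*h^2 - 14*h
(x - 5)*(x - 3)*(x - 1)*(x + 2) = x^4 - 7*x^3 + 5*x^2 + 31*x - 30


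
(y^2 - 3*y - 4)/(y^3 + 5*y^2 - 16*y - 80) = (y + 1)/(y^2 + 9*y + 20)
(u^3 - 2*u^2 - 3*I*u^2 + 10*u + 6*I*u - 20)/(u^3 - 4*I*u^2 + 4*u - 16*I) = (u^2 - u*(2 + 5*I) + 10*I)/(u^2 - 6*I*u - 8)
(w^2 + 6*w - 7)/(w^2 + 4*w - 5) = (w + 7)/(w + 5)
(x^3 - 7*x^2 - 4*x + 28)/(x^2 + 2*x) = x - 9 + 14/x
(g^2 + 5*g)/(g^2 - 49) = g*(g + 5)/(g^2 - 49)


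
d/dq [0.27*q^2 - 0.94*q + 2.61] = 0.54*q - 0.94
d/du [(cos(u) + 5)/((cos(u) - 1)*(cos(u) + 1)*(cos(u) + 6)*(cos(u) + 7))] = (3*cos(u)^4 + 46*cos(u)^3 + 236*cos(u)^2 + 410*cos(u) - 23)/((cos(u) + 6)^2*(cos(u) + 7)^2*sin(u)^3)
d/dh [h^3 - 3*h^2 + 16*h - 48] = 3*h^2 - 6*h + 16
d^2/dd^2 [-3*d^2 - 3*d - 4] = -6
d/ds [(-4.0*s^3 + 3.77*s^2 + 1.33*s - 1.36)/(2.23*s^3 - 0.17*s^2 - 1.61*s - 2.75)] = (-7.7271*s^4 + 6.9482*s^3 + 36.2548*s^2 - 21.1974*s - 5.8471)/(4.9729*s^6 - 0.7582*s^5 - 7.1517*s^4 - 11.7176*s^3 + 3.5271*s^2 + 8.855*s + 7.5625)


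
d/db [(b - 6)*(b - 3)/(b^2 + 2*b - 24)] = (11*b^2 - 84*b + 180)/(b^4 + 4*b^3 - 44*b^2 - 96*b + 576)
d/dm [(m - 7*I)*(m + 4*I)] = 2*m - 3*I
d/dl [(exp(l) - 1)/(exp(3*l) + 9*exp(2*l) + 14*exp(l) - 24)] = 2*(-exp(l) - 5)*exp(l)/(exp(4*l) + 20*exp(3*l) + 148*exp(2*l) + 480*exp(l) + 576)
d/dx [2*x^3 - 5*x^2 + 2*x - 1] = 6*x^2 - 10*x + 2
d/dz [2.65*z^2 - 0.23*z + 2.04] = 5.3*z - 0.23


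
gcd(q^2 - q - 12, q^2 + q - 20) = q - 4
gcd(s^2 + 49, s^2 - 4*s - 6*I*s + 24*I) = 1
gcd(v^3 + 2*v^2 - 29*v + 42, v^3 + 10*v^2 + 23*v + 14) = v + 7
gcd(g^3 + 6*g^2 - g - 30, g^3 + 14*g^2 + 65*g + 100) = g + 5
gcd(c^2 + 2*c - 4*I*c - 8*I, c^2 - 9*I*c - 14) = 1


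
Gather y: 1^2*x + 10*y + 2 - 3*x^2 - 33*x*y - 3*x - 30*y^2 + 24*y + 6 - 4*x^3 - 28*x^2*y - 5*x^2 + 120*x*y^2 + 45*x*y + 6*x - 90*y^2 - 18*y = -4*x^3 - 8*x^2 + 4*x + y^2*(120*x - 120) + y*(-28*x^2 + 12*x + 16) + 8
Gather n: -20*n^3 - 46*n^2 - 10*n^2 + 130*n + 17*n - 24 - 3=-20*n^3 - 56*n^2 + 147*n - 27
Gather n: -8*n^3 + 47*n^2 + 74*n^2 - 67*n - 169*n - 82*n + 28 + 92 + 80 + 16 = -8*n^3 + 121*n^2 - 318*n + 216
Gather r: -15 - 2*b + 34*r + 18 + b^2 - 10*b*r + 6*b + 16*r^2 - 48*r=b^2 + 4*b + 16*r^2 + r*(-10*b - 14) + 3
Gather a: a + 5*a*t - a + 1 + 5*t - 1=5*a*t + 5*t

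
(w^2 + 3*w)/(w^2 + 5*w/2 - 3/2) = 2*w/(2*w - 1)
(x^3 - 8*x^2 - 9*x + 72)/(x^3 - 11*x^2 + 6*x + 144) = (x - 3)/(x - 6)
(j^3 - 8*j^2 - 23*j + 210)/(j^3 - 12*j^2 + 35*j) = (j^2 - j - 30)/(j*(j - 5))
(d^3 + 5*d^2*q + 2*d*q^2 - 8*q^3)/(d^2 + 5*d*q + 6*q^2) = (d^2 + 3*d*q - 4*q^2)/(d + 3*q)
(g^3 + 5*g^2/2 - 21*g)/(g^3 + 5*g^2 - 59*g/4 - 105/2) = 2*g/(2*g + 5)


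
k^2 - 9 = (k - 3)*(k + 3)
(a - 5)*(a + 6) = a^2 + a - 30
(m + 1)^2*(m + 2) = m^3 + 4*m^2 + 5*m + 2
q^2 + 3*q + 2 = (q + 1)*(q + 2)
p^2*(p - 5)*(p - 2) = p^4 - 7*p^3 + 10*p^2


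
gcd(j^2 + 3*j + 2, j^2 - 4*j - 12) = j + 2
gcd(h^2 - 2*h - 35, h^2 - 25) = h + 5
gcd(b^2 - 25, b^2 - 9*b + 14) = 1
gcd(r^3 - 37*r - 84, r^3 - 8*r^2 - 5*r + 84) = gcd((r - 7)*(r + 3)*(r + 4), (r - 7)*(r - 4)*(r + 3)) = r^2 - 4*r - 21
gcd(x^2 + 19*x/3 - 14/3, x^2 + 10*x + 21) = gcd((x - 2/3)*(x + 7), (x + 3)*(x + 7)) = x + 7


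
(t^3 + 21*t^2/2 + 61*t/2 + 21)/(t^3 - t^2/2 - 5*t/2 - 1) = (2*t^2 + 19*t + 42)/(2*t^2 - 3*t - 2)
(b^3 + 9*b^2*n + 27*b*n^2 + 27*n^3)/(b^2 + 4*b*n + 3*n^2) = (b^2 + 6*b*n + 9*n^2)/(b + n)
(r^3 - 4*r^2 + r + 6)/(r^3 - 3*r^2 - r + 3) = (r - 2)/(r - 1)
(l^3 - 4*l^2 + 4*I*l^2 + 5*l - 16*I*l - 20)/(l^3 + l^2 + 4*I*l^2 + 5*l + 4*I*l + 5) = (l - 4)/(l + 1)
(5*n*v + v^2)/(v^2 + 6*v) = (5*n + v)/(v + 6)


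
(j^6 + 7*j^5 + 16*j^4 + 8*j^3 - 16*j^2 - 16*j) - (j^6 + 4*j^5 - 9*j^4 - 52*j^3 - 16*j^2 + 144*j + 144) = 3*j^5 + 25*j^4 + 60*j^3 - 160*j - 144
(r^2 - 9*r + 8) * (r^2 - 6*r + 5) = r^4 - 15*r^3 + 67*r^2 - 93*r + 40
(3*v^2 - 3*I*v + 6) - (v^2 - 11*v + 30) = 2*v^2 + 11*v - 3*I*v - 24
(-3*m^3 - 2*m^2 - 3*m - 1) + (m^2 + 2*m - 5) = -3*m^3 - m^2 - m - 6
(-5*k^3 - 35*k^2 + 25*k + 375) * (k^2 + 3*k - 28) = -5*k^5 - 50*k^4 + 60*k^3 + 1430*k^2 + 425*k - 10500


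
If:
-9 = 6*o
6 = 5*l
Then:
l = 6/5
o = -3/2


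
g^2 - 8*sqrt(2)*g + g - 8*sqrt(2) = (g + 1)*(g - 8*sqrt(2))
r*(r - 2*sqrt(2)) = r^2 - 2*sqrt(2)*r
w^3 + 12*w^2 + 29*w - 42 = (w - 1)*(w + 6)*(w + 7)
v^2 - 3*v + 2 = (v - 2)*(v - 1)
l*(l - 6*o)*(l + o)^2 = l^4 - 4*l^3*o - 11*l^2*o^2 - 6*l*o^3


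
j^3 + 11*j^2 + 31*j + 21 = (j + 1)*(j + 3)*(j + 7)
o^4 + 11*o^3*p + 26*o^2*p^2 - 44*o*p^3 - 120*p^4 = (o - 2*p)*(o + 2*p)*(o + 5*p)*(o + 6*p)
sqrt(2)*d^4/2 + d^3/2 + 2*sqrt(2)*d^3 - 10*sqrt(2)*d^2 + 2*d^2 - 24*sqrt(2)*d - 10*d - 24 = (d - 4)*(d + 6)*(d + sqrt(2)/2)*(sqrt(2)*d/2 + sqrt(2))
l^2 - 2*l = l*(l - 2)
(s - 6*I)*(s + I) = s^2 - 5*I*s + 6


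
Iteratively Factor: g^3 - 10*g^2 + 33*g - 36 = (g - 4)*(g^2 - 6*g + 9) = (g - 4)*(g - 3)*(g - 3)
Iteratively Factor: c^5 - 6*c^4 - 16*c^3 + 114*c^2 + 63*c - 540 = (c - 3)*(c^4 - 3*c^3 - 25*c^2 + 39*c + 180) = (c - 5)*(c - 3)*(c^3 + 2*c^2 - 15*c - 36) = (c - 5)*(c - 3)*(c + 3)*(c^2 - c - 12) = (c - 5)*(c - 3)*(c + 3)^2*(c - 4)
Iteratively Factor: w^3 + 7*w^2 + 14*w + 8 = (w + 1)*(w^2 + 6*w + 8) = (w + 1)*(w + 2)*(w + 4)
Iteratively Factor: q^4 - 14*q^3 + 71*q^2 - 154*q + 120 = (q - 2)*(q^3 - 12*q^2 + 47*q - 60) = (q - 3)*(q - 2)*(q^2 - 9*q + 20) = (q - 4)*(q - 3)*(q - 2)*(q - 5)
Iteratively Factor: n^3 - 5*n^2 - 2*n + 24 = (n - 3)*(n^2 - 2*n - 8) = (n - 4)*(n - 3)*(n + 2)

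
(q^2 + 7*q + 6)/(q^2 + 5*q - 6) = (q + 1)/(q - 1)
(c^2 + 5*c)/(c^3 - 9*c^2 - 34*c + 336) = c*(c + 5)/(c^3 - 9*c^2 - 34*c + 336)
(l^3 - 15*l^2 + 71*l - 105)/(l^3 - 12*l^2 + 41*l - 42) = (l - 5)/(l - 2)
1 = 1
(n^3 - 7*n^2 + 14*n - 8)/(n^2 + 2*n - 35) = (n^3 - 7*n^2 + 14*n - 8)/(n^2 + 2*n - 35)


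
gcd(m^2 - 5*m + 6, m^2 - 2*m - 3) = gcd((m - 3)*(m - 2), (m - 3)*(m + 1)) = m - 3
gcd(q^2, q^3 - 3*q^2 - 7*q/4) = q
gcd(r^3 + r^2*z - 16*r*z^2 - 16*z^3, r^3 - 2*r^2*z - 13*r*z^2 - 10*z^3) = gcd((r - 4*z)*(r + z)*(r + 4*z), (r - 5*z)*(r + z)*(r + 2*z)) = r + z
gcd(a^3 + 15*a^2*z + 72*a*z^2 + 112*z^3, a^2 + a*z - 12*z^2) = a + 4*z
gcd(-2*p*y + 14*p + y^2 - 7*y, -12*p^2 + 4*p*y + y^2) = -2*p + y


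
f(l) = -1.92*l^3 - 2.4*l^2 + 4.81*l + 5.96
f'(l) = -5.76*l^2 - 4.8*l + 4.81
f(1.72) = -2.64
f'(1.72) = -20.49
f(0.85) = 7.14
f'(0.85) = -3.43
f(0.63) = 7.56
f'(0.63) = -0.50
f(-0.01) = 5.91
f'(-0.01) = 4.86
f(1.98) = -8.83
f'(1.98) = -27.28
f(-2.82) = 16.37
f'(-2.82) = -27.46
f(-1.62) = 0.03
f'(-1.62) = -2.53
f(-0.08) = 5.56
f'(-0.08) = 5.16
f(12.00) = -3599.68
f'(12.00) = -882.23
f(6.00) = -466.30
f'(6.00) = -231.35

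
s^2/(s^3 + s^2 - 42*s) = s/(s^2 + s - 42)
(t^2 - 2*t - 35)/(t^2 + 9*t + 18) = (t^2 - 2*t - 35)/(t^2 + 9*t + 18)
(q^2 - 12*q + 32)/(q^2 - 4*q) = (q - 8)/q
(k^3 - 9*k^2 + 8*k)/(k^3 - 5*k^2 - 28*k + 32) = k/(k + 4)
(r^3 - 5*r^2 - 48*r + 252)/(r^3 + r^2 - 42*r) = (r - 6)/r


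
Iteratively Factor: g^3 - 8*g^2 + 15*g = (g)*(g^2 - 8*g + 15) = g*(g - 3)*(g - 5)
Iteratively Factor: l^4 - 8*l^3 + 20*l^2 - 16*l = (l - 4)*(l^3 - 4*l^2 + 4*l) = (l - 4)*(l - 2)*(l^2 - 2*l) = l*(l - 4)*(l - 2)*(l - 2)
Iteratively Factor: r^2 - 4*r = (r - 4)*(r)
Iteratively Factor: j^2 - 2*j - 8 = (j - 4)*(j + 2)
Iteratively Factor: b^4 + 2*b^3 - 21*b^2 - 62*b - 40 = (b + 4)*(b^3 - 2*b^2 - 13*b - 10) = (b + 1)*(b + 4)*(b^2 - 3*b - 10) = (b + 1)*(b + 2)*(b + 4)*(b - 5)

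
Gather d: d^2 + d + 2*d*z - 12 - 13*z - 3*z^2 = d^2 + d*(2*z + 1) - 3*z^2 - 13*z - 12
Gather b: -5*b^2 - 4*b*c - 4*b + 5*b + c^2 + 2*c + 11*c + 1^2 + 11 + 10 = -5*b^2 + b*(1 - 4*c) + c^2 + 13*c + 22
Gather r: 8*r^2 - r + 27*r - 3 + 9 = 8*r^2 + 26*r + 6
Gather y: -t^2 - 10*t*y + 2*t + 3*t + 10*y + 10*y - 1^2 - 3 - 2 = -t^2 + 5*t + y*(20 - 10*t) - 6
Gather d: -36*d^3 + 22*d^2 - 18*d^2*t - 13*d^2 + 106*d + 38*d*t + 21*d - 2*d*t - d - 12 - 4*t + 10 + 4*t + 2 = -36*d^3 + d^2*(9 - 18*t) + d*(36*t + 126)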